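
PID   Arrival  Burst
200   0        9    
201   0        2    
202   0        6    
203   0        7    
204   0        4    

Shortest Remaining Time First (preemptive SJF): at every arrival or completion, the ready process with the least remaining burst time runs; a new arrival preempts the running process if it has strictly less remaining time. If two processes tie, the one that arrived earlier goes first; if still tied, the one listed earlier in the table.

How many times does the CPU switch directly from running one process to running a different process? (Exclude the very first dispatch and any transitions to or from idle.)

4

Schedule: | 201 0-2 | 204 2-6 | 202 6-12 | 203 12-19 | 200 19-28 |
Completion: 200=28  201=2  202=12  203=19  204=6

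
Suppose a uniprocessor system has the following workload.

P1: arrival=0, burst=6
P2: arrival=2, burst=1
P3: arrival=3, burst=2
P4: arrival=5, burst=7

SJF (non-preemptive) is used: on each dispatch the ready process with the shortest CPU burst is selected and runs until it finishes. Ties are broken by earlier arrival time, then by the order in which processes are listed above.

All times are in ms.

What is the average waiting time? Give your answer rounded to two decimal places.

3.00

Timeline: | P1 0-6 | P2 6-7 | P3 7-9 | P4 9-16 |
Completion: P1=6  P2=7  P3=9  P4=16
Turnaround (C−A): P1=6  P2=5  P3=6  P4=11
Waiting times: P1=0, P2=4, P3=4, P4=4
Average waiting = (0+4+4+4) / 4 = 12/4 = 3.00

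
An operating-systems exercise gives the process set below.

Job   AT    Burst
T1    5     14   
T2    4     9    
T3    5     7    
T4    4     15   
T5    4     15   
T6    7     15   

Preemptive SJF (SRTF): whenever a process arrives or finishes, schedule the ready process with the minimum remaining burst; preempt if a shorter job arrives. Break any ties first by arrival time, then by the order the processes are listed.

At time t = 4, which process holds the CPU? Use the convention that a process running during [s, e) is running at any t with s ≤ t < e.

Gantt: | idle 0-4 | T2 4-5 | T3 5-12 | T2 12-20 | T1 20-34 | T4 34-49 | T5 49-64 | T6 64-79 |
Completion: T1=34  T2=20  T3=12  T4=49  T5=64  T6=79
Turnaround (C−A): T1=29  T2=16  T3=7  T4=45  T5=60  T6=72

T2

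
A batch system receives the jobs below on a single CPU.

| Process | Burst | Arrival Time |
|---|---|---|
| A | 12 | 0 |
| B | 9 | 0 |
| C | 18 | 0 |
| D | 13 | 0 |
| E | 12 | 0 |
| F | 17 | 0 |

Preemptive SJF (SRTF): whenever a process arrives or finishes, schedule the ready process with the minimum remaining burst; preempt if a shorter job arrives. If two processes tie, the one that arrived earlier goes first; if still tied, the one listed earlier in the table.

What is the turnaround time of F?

Gantt: | B 0-9 | A 9-21 | E 21-33 | D 33-46 | F 46-63 | C 63-81 |
Completion: A=21  B=9  C=81  D=46  E=33  F=63
Turnaround (C−A): A=21  B=9  C=81  D=46  E=33  F=63
Turnaround(F) = completion − arrival = 63 − 0 = 63

63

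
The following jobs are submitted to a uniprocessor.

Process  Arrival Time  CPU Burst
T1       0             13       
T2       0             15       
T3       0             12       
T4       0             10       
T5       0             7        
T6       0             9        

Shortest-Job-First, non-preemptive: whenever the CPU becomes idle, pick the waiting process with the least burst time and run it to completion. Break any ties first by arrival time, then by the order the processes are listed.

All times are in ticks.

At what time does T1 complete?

Schedule: | T5 0-7 | T6 7-16 | T4 16-26 | T3 26-38 | T1 38-51 | T2 51-66 |
Completion: T1=51  T2=66  T3=38  T4=26  T5=7  T6=16
Turnaround (C−A): T1=51  T2=66  T3=38  T4=26  T5=7  T6=16

51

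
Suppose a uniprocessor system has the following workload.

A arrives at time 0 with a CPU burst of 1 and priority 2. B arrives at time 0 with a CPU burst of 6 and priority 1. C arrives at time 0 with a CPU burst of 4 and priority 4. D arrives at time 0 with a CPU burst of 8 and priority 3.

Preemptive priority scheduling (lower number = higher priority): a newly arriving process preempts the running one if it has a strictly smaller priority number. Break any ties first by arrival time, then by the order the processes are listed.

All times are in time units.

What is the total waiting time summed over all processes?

28

Gantt: | B 0-6 | A 6-7 | D 7-15 | C 15-19 |
Completion: A=7  B=6  C=19  D=15
Waiting = turnaround − burst: A=6, B=0, C=15, D=7
Total waiting = 6 + 0 + 15 + 7 = 28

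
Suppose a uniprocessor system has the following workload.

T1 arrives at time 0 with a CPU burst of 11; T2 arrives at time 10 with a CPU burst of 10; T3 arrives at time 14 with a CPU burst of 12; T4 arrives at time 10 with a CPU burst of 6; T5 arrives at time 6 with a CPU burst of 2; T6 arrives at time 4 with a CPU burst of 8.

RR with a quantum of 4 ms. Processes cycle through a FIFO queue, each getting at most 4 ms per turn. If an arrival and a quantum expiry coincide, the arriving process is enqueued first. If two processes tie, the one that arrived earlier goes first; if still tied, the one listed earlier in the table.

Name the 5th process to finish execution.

Gantt: | T1 0-4 | T6 4-8 | T1 8-12 | T5 12-14 | T6 14-18 | T2 18-22 | T4 22-26 | T1 26-29 | T3 29-33 | T2 33-37 | T4 37-39 | T3 39-43 | T2 43-45 | T3 45-49 |
Completion: T1=29  T2=45  T3=49  T4=39  T5=14  T6=18
Turnaround (C−A): T1=29  T2=35  T3=35  T4=29  T5=8  T6=14
Finish order: T5 → T6 → T1 → T4 → T2 → T3

T2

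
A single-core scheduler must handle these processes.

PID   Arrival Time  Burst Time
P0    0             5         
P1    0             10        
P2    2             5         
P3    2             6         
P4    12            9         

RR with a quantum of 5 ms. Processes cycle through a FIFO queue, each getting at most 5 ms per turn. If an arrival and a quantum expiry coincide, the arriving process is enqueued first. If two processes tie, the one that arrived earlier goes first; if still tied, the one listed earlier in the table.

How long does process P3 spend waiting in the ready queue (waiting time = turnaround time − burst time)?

Schedule: | P0 0-5 | P1 5-10 | P2 10-15 | P3 15-20 | P1 20-25 | P4 25-30 | P3 30-31 | P4 31-35 |
Completion: P0=5  P1=25  P2=15  P3=31  P4=35
Waiting(P3) = turnaround − burst = 29 − 6 = 23

23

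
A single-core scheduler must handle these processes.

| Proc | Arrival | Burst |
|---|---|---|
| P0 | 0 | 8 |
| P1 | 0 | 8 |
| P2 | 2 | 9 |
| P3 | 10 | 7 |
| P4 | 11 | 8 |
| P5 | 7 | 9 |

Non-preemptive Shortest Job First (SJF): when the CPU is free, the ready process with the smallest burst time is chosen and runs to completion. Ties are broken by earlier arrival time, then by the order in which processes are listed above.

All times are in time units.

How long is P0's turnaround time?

Timeline: | P0 0-8 | P1 8-16 | P3 16-23 | P4 23-31 | P2 31-40 | P5 40-49 |
Completion: P0=8  P1=16  P2=40  P3=23  P4=31  P5=49
Turnaround (C−A): P0=8  P1=16  P2=38  P3=13  P4=20  P5=42
Turnaround(P0) = completion − arrival = 8 − 0 = 8

8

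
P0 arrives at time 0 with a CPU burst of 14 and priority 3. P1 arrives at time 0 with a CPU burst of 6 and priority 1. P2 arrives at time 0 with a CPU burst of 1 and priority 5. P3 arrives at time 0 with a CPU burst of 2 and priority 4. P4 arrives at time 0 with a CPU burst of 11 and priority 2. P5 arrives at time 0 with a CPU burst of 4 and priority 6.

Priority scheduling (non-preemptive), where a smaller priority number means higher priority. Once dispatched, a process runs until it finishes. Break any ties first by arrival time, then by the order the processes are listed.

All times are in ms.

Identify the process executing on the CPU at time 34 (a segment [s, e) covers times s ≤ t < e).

Gantt: | P1 0-6 | P4 6-17 | P0 17-31 | P3 31-33 | P2 33-34 | P5 34-38 |
Completion: P0=31  P1=6  P2=34  P3=33  P4=17  P5=38

P5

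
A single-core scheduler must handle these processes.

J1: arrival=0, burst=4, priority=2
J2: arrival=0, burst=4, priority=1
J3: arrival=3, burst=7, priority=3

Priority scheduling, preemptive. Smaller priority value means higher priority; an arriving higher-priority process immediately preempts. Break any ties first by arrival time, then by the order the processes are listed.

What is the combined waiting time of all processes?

Gantt: | J2 0-4 | J1 4-8 | J3 8-15 |
Completion: J1=8  J2=4  J3=15
Turnaround (C−A): J1=8  J2=4  J3=12
Waiting = turnaround − burst: J1=4, J2=0, J3=5
Total waiting = 4 + 0 + 5 = 9

9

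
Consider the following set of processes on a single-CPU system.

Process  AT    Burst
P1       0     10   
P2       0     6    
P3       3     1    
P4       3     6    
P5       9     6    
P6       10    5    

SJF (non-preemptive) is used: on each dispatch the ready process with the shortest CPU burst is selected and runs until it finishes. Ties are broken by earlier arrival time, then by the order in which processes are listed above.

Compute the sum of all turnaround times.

77

Timeline: | P2 0-6 | P3 6-7 | P4 7-13 | P6 13-18 | P5 18-24 | P1 24-34 |
Completion: P1=34  P2=6  P3=7  P4=13  P5=24  P6=18
Turnaround (C−A): P1=34  P2=6  P3=4  P4=10  P5=15  P6=8
Turnaround = completion − arrival: P1=34, P2=6, P3=4, P4=10, P5=15, P6=8
Total turnaround = 34 + 6 + 4 + 10 + 15 + 8 = 77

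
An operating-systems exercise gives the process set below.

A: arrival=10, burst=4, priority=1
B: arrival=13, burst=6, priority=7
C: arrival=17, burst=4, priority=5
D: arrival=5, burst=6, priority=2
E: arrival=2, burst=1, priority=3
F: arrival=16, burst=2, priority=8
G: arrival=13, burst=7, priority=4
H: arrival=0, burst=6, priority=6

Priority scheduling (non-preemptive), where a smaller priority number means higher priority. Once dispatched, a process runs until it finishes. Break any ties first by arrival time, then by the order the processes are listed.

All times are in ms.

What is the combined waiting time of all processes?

61

Schedule: | H 0-6 | D 6-12 | A 12-16 | E 16-17 | G 17-24 | C 24-28 | B 28-34 | F 34-36 |
Completion: A=16  B=34  C=28  D=12  E=17  F=36  G=24  H=6
Turnaround (C−A): A=6  B=21  C=11  D=7  E=15  F=20  G=11  H=6
Waiting = turnaround − burst: A=2, B=15, C=7, D=1, E=14, F=18, G=4, H=0
Total waiting = 2 + 15 + 7 + 1 + 14 + 18 + 4 + 0 = 61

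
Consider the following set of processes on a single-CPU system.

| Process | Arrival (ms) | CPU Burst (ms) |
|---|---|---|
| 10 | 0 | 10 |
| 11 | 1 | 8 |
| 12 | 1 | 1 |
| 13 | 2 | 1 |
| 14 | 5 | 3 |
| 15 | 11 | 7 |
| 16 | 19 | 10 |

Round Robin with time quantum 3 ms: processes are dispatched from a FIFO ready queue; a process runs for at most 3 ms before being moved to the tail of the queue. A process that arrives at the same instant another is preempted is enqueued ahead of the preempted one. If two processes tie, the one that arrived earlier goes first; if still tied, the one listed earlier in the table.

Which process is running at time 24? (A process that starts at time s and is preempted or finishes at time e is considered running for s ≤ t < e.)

Gantt: | 10 0-3 | 11 3-6 | 12 6-7 | 13 7-8 | 10 8-11 | 14 11-14 | 11 14-17 | 15 17-20 | 10 20-23 | 11 23-25 | 16 25-28 | 15 28-31 | 10 31-32 | 16 32-35 | 15 35-36 | 16 36-40 |
Completion: 10=32  11=25  12=7  13=8  14=14  15=36  16=40

11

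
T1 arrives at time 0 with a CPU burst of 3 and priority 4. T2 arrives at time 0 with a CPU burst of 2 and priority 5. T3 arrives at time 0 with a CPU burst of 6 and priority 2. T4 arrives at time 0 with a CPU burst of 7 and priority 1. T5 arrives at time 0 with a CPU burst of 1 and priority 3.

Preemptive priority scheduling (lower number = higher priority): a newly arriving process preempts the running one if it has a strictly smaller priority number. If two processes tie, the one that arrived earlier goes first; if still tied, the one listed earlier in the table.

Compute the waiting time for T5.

13

Timeline: | T4 0-7 | T3 7-13 | T5 13-14 | T1 14-17 | T2 17-19 |
Completion: T1=17  T2=19  T3=13  T4=7  T5=14
Waiting(T5) = turnaround − burst = 14 − 1 = 13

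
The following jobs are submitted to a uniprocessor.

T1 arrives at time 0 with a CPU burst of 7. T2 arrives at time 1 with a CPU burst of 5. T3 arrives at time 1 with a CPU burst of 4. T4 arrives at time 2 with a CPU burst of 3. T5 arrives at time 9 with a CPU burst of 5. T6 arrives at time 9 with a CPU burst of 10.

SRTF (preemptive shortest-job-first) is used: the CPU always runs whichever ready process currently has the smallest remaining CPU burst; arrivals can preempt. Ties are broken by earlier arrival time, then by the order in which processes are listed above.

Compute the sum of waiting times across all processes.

46

Schedule: | T1 0-1 | T3 1-5 | T4 5-8 | T2 8-13 | T5 13-18 | T1 18-24 | T6 24-34 |
Completion: T1=24  T2=13  T3=5  T4=8  T5=18  T6=34
Waiting = turnaround − burst: T1=17, T2=7, T3=0, T4=3, T5=4, T6=15
Total waiting = 17 + 7 + 0 + 3 + 4 + 15 = 46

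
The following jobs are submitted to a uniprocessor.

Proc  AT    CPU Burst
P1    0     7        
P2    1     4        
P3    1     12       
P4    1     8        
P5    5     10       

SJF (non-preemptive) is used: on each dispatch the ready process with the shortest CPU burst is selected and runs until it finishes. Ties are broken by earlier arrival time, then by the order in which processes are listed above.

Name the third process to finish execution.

P4

Gantt: | P1 0-7 | P2 7-11 | P4 11-19 | P5 19-29 | P3 29-41 |
Completion: P1=7  P2=11  P3=41  P4=19  P5=29
Finish order: P1 → P2 → P4 → P5 → P3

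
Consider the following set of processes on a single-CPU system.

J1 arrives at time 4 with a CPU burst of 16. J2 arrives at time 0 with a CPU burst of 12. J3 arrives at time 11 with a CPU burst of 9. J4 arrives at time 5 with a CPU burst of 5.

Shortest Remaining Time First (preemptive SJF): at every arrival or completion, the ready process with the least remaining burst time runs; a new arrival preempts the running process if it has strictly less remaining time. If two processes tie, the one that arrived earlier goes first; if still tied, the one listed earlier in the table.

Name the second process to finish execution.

Schedule: | J2 0-5 | J4 5-10 | J2 10-17 | J3 17-26 | J1 26-42 |
Completion: J1=42  J2=17  J3=26  J4=10
Finish order: J4 → J2 → J3 → J1

J2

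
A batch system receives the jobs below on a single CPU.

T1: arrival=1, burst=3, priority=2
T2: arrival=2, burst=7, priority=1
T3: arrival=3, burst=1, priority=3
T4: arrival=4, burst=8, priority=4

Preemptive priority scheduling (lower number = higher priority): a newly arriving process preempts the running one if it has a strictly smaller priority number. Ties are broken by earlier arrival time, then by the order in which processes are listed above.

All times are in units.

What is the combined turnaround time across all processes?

Timeline: | idle 0-1 | T1 1-2 | T2 2-9 | T1 9-11 | T3 11-12 | T4 12-20 |
Completion: T1=11  T2=9  T3=12  T4=20
Turnaround (C−A): T1=10  T2=7  T3=9  T4=16
Turnaround = completion − arrival: T1=10, T2=7, T3=9, T4=16
Total turnaround = 10 + 7 + 9 + 16 = 42

42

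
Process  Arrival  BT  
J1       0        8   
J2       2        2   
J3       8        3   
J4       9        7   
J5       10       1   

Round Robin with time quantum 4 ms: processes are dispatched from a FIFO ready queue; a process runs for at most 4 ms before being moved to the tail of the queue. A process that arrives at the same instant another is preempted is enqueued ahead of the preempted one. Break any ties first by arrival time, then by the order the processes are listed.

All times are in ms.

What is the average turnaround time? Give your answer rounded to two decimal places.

7.80

Timeline: | J1 0-4 | J2 4-6 | J1 6-10 | J3 10-13 | J4 13-17 | J5 17-18 | J4 18-21 |
Completion: J1=10  J2=6  J3=13  J4=21  J5=18
Turnaround (C−A): J1=10  J2=4  J3=5  J4=12  J5=8
Turnaround times: J1=10, J2=4, J3=5, J4=12, J5=8
Average turnaround = (10+4+5+12+8) / 5 = 39/5 = 7.80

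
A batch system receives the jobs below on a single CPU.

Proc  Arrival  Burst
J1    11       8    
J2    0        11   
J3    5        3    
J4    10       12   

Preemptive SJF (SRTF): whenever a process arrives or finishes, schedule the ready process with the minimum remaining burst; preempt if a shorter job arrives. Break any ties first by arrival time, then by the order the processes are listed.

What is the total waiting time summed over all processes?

18

Gantt: | J2 0-5 | J3 5-8 | J2 8-14 | J1 14-22 | J4 22-34 |
Completion: J1=22  J2=14  J3=8  J4=34
Turnaround (C−A): J1=11  J2=14  J3=3  J4=24
Waiting = turnaround − burst: J1=3, J2=3, J3=0, J4=12
Total waiting = 3 + 3 + 0 + 12 = 18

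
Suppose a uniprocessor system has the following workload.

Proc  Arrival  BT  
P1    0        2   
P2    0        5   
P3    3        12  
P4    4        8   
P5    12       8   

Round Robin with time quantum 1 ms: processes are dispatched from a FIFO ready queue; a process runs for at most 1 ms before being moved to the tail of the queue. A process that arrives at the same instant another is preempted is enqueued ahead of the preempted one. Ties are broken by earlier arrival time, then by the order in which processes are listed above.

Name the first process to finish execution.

P1

Timeline: | P1 0-1 | P2 1-2 | P1 2-3 | P2 3-4 | P3 4-5 | P4 5-6 | P2 6-7 | P3 7-8 | P4 8-9 | P2 9-10 | P3 10-11 | P4 11-12 | P2 12-13 | P3 13-14 | P5 14-15 | P4 15-16 | P3 16-17 | P5 17-18 | P4 18-19 | P3 19-20 | P5 20-21 | P4 21-22 | P3 22-23 | P5 23-24 | P4 24-25 | P3 25-26 | P5 26-27 | P4 27-28 | P3 28-29 | P5 29-30 | P3 30-31 | P5 31-32 | P3 32-33 | P5 33-34 | P3 34-35 |
Completion: P1=3  P2=13  P3=35  P4=28  P5=34
Turnaround (C−A): P1=3  P2=13  P3=32  P4=24  P5=22
Finish order: P1 → P2 → P4 → P5 → P3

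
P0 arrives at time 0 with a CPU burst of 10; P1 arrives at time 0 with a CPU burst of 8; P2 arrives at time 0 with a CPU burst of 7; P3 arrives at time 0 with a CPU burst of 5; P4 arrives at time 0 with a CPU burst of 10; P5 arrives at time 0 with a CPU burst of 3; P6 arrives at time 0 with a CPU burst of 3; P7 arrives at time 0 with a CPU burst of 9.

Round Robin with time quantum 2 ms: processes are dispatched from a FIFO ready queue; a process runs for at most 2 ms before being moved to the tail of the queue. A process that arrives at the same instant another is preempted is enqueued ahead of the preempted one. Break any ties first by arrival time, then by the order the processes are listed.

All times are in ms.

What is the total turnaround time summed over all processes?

Gantt: | P0 0-2 | P1 2-4 | P2 4-6 | P3 6-8 | P4 8-10 | P5 10-12 | P6 12-14 | P7 14-16 | P0 16-18 | P1 18-20 | P2 20-22 | P3 22-24 | P4 24-26 | P5 26-27 | P6 27-28 | P7 28-30 | P0 30-32 | P1 32-34 | P2 34-36 | P3 36-37 | P4 37-39 | P7 39-41 | P0 41-43 | P1 43-45 | P2 45-46 | P4 46-48 | P7 48-50 | P0 50-52 | P4 52-54 | P7 54-55 |
Completion: P0=52  P1=45  P2=46  P3=37  P4=54  P5=27  P6=28  P7=55
Turnaround (C−A): P0=52  P1=45  P2=46  P3=37  P4=54  P5=27  P6=28  P7=55
Turnaround = completion − arrival: P0=52, P1=45, P2=46, P3=37, P4=54, P5=27, P6=28, P7=55
Total turnaround = 52 + 45 + 46 + 37 + 54 + 27 + 28 + 55 = 344

344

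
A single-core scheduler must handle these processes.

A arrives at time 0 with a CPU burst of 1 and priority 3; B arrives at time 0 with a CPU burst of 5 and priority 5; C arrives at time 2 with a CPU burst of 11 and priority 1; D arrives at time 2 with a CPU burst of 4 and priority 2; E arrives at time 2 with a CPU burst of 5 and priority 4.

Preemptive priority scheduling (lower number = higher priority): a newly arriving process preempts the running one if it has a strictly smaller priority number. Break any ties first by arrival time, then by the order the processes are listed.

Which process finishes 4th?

E

Schedule: | A 0-1 | B 1-2 | C 2-13 | D 13-17 | E 17-22 | B 22-26 |
Completion: A=1  B=26  C=13  D=17  E=22
Turnaround (C−A): A=1  B=26  C=11  D=15  E=20
Finish order: A → C → D → E → B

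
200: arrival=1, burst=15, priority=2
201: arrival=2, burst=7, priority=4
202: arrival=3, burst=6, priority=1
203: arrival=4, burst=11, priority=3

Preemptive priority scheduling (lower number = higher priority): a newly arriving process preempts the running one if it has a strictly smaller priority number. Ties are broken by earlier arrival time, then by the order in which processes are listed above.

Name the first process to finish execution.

Schedule: | idle 0-1 | 200 1-3 | 202 3-9 | 200 9-22 | 203 22-33 | 201 33-40 |
Completion: 200=22  201=40  202=9  203=33
Turnaround (C−A): 200=21  201=38  202=6  203=29
Finish order: 202 → 200 → 203 → 201

202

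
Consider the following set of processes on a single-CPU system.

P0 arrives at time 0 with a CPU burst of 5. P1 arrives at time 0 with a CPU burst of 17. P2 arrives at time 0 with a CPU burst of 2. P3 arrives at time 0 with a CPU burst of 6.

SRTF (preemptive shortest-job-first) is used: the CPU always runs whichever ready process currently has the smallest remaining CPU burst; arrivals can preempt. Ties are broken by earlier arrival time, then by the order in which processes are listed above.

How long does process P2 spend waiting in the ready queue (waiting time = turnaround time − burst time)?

Schedule: | P2 0-2 | P0 2-7 | P3 7-13 | P1 13-30 |
Completion: P0=7  P1=30  P2=2  P3=13
Turnaround (C−A): P0=7  P1=30  P2=2  P3=13
Waiting(P2) = turnaround − burst = 2 − 2 = 0

0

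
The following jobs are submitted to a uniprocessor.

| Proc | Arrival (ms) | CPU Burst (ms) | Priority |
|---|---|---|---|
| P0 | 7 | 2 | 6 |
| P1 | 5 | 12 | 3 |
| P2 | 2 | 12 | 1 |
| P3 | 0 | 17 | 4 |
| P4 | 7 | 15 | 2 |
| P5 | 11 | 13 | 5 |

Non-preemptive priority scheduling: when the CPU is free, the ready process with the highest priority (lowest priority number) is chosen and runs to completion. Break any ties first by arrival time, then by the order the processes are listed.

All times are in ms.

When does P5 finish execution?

69

Gantt: | P3 0-17 | P2 17-29 | P4 29-44 | P1 44-56 | P5 56-69 | P0 69-71 |
Completion: P0=71  P1=56  P2=29  P3=17  P4=44  P5=69
Turnaround (C−A): P0=64  P1=51  P2=27  P3=17  P4=37  P5=58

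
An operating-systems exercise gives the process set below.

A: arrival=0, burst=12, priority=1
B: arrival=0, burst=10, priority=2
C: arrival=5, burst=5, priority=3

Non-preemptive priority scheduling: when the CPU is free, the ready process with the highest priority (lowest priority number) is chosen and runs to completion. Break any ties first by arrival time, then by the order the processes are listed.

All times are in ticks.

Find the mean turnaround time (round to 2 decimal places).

18.67

Timeline: | A 0-12 | B 12-22 | C 22-27 |
Completion: A=12  B=22  C=27
Turnaround (C−A): A=12  B=22  C=22
Turnaround times: A=12, B=22, C=22
Average turnaround = (12+22+22) / 3 = 56/3 = 18.67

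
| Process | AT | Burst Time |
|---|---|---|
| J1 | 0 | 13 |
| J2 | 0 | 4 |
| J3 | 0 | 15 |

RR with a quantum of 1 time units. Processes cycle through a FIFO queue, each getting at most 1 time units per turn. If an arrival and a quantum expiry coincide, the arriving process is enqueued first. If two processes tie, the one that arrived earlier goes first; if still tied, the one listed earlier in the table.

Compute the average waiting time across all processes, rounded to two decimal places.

13.33

Timeline: | J1 0-1 | J2 1-2 | J3 2-3 | J1 3-4 | J2 4-5 | J3 5-6 | J1 6-7 | J2 7-8 | J3 8-9 | J1 9-10 | J2 10-11 | J3 11-12 | J1 12-13 | J3 13-14 | J1 14-15 | J3 15-16 | J1 16-17 | J3 17-18 | J1 18-19 | J3 19-20 | J1 20-21 | J3 21-22 | J1 22-23 | J3 23-24 | J1 24-25 | J3 25-26 | J1 26-27 | J3 27-28 | J1 28-29 | J3 29-32 |
Completion: J1=29  J2=11  J3=32
Turnaround (C−A): J1=29  J2=11  J3=32
Waiting times: J1=16, J2=7, J3=17
Average waiting = (16+7+17) / 3 = 40/3 = 13.33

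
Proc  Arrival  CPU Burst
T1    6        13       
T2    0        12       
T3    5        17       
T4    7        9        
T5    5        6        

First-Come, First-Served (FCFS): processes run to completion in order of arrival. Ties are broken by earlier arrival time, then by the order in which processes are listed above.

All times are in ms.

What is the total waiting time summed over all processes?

Gantt: | T2 0-12 | T3 12-29 | T5 29-35 | T1 35-48 | T4 48-57 |
Completion: T1=48  T2=12  T3=29  T4=57  T5=35
Turnaround (C−A): T1=42  T2=12  T3=24  T4=50  T5=30
Waiting = turnaround − burst: T1=29, T2=0, T3=7, T4=41, T5=24
Total waiting = 29 + 0 + 7 + 41 + 24 = 101

101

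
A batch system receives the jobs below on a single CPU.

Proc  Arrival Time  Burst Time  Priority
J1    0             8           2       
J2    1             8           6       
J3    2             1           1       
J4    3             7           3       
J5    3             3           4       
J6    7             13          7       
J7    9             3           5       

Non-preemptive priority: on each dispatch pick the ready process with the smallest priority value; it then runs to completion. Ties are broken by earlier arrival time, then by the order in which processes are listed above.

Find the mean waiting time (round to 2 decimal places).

Timeline: | J1 0-8 | J3 8-9 | J4 9-16 | J5 16-19 | J7 19-22 | J2 22-30 | J6 30-43 |
Completion: J1=8  J2=30  J3=9  J4=16  J5=19  J6=43  J7=22
Turnaround (C−A): J1=8  J2=29  J3=7  J4=13  J5=16  J6=36  J7=13
Waiting times: J1=0, J2=21, J3=6, J4=6, J5=13, J6=23, J7=10
Average waiting = (0+21+6+6+13+23+10) / 7 = 79/7 = 11.29

11.29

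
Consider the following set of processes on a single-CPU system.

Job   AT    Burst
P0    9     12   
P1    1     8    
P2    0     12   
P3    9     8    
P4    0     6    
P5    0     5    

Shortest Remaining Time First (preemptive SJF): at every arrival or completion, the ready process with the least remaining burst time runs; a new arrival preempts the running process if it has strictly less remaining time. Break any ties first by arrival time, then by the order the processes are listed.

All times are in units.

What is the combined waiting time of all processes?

82

Gantt: | P5 0-5 | P4 5-11 | P1 11-19 | P3 19-27 | P2 27-39 | P0 39-51 |
Completion: P0=51  P1=19  P2=39  P3=27  P4=11  P5=5
Waiting = turnaround − burst: P0=30, P1=10, P2=27, P3=10, P4=5, P5=0
Total waiting = 30 + 10 + 27 + 10 + 5 + 0 = 82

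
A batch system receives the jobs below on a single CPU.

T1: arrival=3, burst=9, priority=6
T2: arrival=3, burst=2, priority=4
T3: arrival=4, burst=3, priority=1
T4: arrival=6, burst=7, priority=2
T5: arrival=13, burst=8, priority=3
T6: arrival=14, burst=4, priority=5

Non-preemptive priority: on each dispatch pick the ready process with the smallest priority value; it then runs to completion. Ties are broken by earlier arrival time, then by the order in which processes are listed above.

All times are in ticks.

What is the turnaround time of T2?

Schedule: | idle 0-3 | T2 3-5 | T3 5-8 | T4 8-15 | T5 15-23 | T6 23-27 | T1 27-36 |
Completion: T1=36  T2=5  T3=8  T4=15  T5=23  T6=27
Turnaround (C−A): T1=33  T2=2  T3=4  T4=9  T5=10  T6=13
Turnaround(T2) = completion − arrival = 5 − 3 = 2

2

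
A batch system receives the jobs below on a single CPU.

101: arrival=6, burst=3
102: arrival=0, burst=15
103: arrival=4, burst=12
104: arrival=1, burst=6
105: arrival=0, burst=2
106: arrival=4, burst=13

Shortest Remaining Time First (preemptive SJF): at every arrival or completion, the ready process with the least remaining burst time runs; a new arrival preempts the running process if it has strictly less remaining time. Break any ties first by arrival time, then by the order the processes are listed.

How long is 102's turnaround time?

51

Schedule: | 105 0-2 | 104 2-8 | 101 8-11 | 103 11-23 | 106 23-36 | 102 36-51 |
Completion: 101=11  102=51  103=23  104=8  105=2  106=36
Turnaround(102) = completion − arrival = 51 − 0 = 51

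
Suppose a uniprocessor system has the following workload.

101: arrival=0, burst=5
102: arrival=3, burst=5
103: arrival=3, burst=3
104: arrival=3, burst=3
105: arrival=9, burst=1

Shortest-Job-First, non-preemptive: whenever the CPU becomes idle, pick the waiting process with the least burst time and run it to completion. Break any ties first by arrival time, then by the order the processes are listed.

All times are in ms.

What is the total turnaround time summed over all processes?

Timeline: | 101 0-5 | 103 5-8 | 104 8-11 | 105 11-12 | 102 12-17 |
Completion: 101=5  102=17  103=8  104=11  105=12
Turnaround = completion − arrival: 101=5, 102=14, 103=5, 104=8, 105=3
Total turnaround = 5 + 14 + 5 + 8 + 3 = 35

35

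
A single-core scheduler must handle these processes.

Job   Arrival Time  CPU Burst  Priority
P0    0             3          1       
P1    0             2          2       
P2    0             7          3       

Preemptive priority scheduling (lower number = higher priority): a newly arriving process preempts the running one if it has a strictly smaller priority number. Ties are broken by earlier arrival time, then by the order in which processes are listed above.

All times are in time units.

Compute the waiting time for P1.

Schedule: | P0 0-3 | P1 3-5 | P2 5-12 |
Completion: P0=3  P1=5  P2=12
Turnaround (C−A): P0=3  P1=5  P2=12
Waiting(P1) = turnaround − burst = 5 − 2 = 3

3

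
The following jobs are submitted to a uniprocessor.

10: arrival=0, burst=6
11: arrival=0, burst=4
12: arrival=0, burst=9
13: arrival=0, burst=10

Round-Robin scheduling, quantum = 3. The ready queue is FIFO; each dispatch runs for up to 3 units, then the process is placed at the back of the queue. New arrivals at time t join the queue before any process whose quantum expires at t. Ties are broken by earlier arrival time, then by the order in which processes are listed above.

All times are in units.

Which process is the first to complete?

Schedule: | 10 0-3 | 11 3-6 | 12 6-9 | 13 9-12 | 10 12-15 | 11 15-16 | 12 16-19 | 13 19-22 | 12 22-25 | 13 25-29 |
Completion: 10=15  11=16  12=25  13=29
Turnaround (C−A): 10=15  11=16  12=25  13=29
Finish order: 10 → 11 → 12 → 13

10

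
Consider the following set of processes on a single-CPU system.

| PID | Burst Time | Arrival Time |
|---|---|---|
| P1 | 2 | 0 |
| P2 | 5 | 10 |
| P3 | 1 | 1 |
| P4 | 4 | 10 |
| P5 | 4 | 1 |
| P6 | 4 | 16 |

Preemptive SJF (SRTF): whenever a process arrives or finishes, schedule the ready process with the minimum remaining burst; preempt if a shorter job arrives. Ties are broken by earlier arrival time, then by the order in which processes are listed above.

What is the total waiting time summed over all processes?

10

Schedule: | P1 0-2 | P3 2-3 | P5 3-7 | idle 7-10 | P4 10-14 | P2 14-19 | P6 19-23 |
Completion: P1=2  P2=19  P3=3  P4=14  P5=7  P6=23
Waiting = turnaround − burst: P1=0, P2=4, P3=1, P4=0, P5=2, P6=3
Total waiting = 0 + 4 + 1 + 0 + 2 + 3 = 10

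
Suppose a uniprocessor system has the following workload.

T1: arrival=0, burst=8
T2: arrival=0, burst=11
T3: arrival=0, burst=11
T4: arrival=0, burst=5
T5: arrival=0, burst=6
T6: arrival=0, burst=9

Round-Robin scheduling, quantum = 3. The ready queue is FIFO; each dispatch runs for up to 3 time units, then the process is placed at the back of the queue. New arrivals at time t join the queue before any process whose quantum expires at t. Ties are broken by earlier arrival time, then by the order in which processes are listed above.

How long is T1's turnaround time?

37

Timeline: | T1 0-3 | T2 3-6 | T3 6-9 | T4 9-12 | T5 12-15 | T6 15-18 | T1 18-21 | T2 21-24 | T3 24-27 | T4 27-29 | T5 29-32 | T6 32-35 | T1 35-37 | T2 37-40 | T3 40-43 | T6 43-46 | T2 46-48 | T3 48-50 |
Completion: T1=37  T2=48  T3=50  T4=29  T5=32  T6=46
Turnaround(T1) = completion − arrival = 37 − 0 = 37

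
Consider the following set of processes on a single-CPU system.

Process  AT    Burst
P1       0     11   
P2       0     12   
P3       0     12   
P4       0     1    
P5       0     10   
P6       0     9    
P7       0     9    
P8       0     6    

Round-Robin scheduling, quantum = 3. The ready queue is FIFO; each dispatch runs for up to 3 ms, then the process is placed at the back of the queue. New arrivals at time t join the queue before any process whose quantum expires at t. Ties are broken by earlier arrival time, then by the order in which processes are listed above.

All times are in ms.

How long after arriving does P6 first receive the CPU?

13

Gantt: | P1 0-3 | P2 3-6 | P3 6-9 | P4 9-10 | P5 10-13 | P6 13-16 | P7 16-19 | P8 19-22 | P1 22-25 | P2 25-28 | P3 28-31 | P5 31-34 | P6 34-37 | P7 37-40 | P8 40-43 | P1 43-46 | P2 46-49 | P3 49-52 | P5 52-55 | P6 55-58 | P7 58-61 | P1 61-63 | P2 63-66 | P3 66-69 | P5 69-70 |
Completion: P1=63  P2=66  P3=69  P4=10  P5=70  P6=58  P7=61  P8=43
Turnaround (C−A): P1=63  P2=66  P3=69  P4=10  P5=70  P6=58  P7=61  P8=43
Response(P6) = first start − arrival = 13 − 0 = 13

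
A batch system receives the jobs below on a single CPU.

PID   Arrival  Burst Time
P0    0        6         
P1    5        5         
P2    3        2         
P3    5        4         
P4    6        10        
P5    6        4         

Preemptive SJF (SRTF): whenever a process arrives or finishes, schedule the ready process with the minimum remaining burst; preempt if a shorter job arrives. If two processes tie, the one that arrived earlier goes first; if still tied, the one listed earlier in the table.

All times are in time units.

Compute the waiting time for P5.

Schedule: | P0 0-3 | P2 3-5 | P0 5-8 | P3 8-12 | P5 12-16 | P1 16-21 | P4 21-31 |
Completion: P0=8  P1=21  P2=5  P3=12  P4=31  P5=16
Turnaround (C−A): P0=8  P1=16  P2=2  P3=7  P4=25  P5=10
Waiting(P5) = turnaround − burst = 10 − 4 = 6

6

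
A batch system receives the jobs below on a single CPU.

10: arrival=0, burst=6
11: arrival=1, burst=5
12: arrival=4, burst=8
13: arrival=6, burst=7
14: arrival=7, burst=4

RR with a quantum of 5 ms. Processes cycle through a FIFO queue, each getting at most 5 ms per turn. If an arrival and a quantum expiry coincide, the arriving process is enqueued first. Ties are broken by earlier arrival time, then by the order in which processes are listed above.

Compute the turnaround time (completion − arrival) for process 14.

Schedule: | 10 0-5 | 11 5-10 | 12 10-15 | 10 15-16 | 13 16-21 | 14 21-25 | 12 25-28 | 13 28-30 |
Completion: 10=16  11=10  12=28  13=30  14=25
Turnaround (C−A): 10=16  11=9  12=24  13=24  14=18
Turnaround(14) = completion − arrival = 25 − 7 = 18

18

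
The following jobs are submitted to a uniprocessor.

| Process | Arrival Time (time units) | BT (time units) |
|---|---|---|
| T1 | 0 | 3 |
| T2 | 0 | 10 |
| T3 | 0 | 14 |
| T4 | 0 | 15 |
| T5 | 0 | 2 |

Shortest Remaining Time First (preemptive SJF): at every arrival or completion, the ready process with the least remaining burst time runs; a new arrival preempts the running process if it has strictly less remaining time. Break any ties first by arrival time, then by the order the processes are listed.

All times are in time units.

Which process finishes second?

Gantt: | T5 0-2 | T1 2-5 | T2 5-15 | T3 15-29 | T4 29-44 |
Completion: T1=5  T2=15  T3=29  T4=44  T5=2
Finish order: T5 → T1 → T2 → T3 → T4

T1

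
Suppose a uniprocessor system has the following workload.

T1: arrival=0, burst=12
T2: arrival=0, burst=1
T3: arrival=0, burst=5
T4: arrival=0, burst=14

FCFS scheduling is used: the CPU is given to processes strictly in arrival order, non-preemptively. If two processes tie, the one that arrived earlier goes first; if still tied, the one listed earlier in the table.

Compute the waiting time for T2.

Timeline: | T1 0-12 | T2 12-13 | T3 13-18 | T4 18-32 |
Completion: T1=12  T2=13  T3=18  T4=32
Turnaround (C−A): T1=12  T2=13  T3=18  T4=32
Waiting(T2) = turnaround − burst = 13 − 1 = 12

12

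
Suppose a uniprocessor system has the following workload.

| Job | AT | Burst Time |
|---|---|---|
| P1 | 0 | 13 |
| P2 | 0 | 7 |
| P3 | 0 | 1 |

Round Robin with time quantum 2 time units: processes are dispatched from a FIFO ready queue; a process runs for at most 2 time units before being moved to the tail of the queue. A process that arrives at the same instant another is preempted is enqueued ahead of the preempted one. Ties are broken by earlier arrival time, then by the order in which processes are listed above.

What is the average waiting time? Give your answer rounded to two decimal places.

Timeline: | P1 0-2 | P2 2-4 | P3 4-5 | P1 5-7 | P2 7-9 | P1 9-11 | P2 11-13 | P1 13-15 | P2 15-16 | P1 16-21 |
Completion: P1=21  P2=16  P3=5
Waiting times: P1=8, P2=9, P3=4
Average waiting = (8+9+4) / 3 = 21/3 = 7.00

7.00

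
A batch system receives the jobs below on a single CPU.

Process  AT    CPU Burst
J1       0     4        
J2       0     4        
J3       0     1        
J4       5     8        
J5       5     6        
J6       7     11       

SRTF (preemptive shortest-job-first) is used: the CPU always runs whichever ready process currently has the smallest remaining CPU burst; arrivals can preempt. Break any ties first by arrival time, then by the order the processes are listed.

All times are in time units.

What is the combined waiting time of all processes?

36

Gantt: | J3 0-1 | J1 1-5 | J2 5-9 | J5 9-15 | J4 15-23 | J6 23-34 |
Completion: J1=5  J2=9  J3=1  J4=23  J5=15  J6=34
Turnaround (C−A): J1=5  J2=9  J3=1  J4=18  J5=10  J6=27
Waiting = turnaround − burst: J1=1, J2=5, J3=0, J4=10, J5=4, J6=16
Total waiting = 1 + 5 + 0 + 10 + 4 + 16 = 36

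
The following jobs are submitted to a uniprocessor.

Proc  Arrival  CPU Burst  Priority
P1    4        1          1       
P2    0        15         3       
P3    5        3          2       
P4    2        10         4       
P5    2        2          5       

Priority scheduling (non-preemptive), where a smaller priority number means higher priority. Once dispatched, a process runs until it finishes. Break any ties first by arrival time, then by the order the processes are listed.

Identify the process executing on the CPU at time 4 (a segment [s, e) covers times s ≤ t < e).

Timeline: | P2 0-15 | P1 15-16 | P3 16-19 | P4 19-29 | P5 29-31 |
Completion: P1=16  P2=15  P3=19  P4=29  P5=31

P2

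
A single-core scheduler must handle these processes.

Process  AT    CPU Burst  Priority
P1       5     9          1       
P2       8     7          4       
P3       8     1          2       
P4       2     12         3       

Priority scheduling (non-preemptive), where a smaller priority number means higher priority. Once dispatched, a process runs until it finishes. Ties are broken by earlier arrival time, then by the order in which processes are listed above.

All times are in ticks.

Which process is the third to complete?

P3

Schedule: | idle 0-2 | P4 2-14 | P1 14-23 | P3 23-24 | P2 24-31 |
Completion: P1=23  P2=31  P3=24  P4=14
Finish order: P4 → P1 → P3 → P2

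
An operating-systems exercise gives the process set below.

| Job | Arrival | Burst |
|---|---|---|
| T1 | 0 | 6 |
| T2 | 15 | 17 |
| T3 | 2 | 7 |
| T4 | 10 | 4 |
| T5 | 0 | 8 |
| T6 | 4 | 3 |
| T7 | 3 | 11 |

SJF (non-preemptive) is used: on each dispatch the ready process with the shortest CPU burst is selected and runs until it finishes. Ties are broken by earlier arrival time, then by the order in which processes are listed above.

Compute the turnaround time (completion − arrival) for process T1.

6

Timeline: | T1 0-6 | T6 6-9 | T3 9-16 | T4 16-20 | T5 20-28 | T7 28-39 | T2 39-56 |
Completion: T1=6  T2=56  T3=16  T4=20  T5=28  T6=9  T7=39
Turnaround (C−A): T1=6  T2=41  T3=14  T4=10  T5=28  T6=5  T7=36
Turnaround(T1) = completion − arrival = 6 − 0 = 6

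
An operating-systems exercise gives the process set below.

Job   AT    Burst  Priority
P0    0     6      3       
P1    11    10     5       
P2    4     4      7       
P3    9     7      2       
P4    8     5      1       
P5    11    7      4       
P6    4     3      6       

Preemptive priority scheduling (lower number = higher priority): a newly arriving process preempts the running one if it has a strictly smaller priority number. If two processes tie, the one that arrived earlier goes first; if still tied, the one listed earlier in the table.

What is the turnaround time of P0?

Gantt: | P0 0-6 | P6 6-8 | P4 8-13 | P3 13-20 | P5 20-27 | P1 27-37 | P6 37-38 | P2 38-42 |
Completion: P0=6  P1=37  P2=42  P3=20  P4=13  P5=27  P6=38
Turnaround(P0) = completion − arrival = 6 − 0 = 6

6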